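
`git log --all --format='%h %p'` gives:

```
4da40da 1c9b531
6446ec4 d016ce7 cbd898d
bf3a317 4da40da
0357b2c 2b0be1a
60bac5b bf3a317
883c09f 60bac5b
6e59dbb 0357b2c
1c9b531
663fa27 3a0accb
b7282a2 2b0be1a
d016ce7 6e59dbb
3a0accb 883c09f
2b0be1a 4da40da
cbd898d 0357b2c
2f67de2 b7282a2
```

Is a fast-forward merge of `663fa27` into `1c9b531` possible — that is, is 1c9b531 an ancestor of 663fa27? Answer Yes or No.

A fast-forward from 1c9b531 to 663fa27 is possible iff 1c9b531 is an ancestor of 663fa27.
Ancestors of 663fa27: {1c9b531, 3a0accb, 4da40da, 60bac5b, 663fa27, 883c09f, bf3a317}.
1c9b531 is among them, so fast-forward is possible.

Yes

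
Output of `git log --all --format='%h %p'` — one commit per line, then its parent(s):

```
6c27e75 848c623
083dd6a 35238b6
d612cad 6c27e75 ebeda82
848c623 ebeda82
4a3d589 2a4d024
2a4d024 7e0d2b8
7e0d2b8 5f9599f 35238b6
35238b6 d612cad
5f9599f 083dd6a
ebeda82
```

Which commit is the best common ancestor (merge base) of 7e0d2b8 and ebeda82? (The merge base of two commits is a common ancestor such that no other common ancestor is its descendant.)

ebeda82

Ancestors of 7e0d2b8: {083dd6a, 35238b6, 5f9599f, 6c27e75, 7e0d2b8, 848c623, d612cad, ebeda82}.
Ancestors of ebeda82: {ebeda82}.
Common ancestors: {ebeda82}.
The only common ancestor is ebeda82, so it is the merge base.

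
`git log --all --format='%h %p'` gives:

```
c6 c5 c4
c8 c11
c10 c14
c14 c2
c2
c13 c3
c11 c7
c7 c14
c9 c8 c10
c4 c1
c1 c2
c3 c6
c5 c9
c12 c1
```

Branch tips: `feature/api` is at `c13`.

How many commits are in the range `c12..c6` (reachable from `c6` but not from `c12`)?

Reachable from c6: {c1, c10, c11, c14, c2, c4, c5, c6, c7, c8, c9}.
Reachable from c12: {c1, c12, c2}.
In c6's history but not c12's: {c10, c11, c14, c4, c5, c6, c7, c8, c9} — 9 commits.

9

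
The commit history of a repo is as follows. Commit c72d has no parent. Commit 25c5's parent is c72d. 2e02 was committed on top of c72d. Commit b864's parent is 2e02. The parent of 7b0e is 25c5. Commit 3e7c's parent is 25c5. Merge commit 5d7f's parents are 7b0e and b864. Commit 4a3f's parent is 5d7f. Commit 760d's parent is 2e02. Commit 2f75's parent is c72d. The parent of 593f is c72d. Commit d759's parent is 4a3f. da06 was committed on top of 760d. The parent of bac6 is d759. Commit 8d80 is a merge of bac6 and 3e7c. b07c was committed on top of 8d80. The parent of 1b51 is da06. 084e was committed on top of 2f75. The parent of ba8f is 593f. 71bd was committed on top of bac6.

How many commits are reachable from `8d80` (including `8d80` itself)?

Walking parent pointers from 8d80: reachable set = {25c5, 2e02, 3e7c, 4a3f, 5d7f, 7b0e, 8d80, b864, bac6, c72d, d759}.
That is 11 commits.

11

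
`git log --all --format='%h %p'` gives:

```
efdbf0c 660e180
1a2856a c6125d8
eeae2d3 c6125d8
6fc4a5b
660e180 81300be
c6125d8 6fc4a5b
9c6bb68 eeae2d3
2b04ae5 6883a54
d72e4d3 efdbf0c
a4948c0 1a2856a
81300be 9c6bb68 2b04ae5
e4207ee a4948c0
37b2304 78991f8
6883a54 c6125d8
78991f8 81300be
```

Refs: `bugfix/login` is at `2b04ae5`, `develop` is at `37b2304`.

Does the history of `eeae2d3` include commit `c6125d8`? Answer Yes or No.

Ancestors of eeae2d3 (commits reachable by following parents): {6fc4a5b, c6125d8, eeae2d3}.
c6125d8 is in that set, so it is an ancestor of eeae2d3.

Yes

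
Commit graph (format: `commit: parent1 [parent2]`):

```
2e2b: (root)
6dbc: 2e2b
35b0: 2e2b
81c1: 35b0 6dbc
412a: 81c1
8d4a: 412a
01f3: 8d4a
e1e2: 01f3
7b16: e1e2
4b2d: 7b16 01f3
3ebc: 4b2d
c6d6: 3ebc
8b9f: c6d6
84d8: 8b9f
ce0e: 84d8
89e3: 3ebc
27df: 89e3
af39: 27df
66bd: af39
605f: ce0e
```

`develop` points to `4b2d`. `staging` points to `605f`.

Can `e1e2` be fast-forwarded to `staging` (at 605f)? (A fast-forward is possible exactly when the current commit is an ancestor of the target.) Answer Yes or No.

A fast-forward from e1e2 to 605f is possible iff e1e2 is an ancestor of 605f.
Ancestors of 605f: {01f3, 2e2b, 35b0, 3ebc, 412a, 4b2d, 605f, 6dbc, 7b16, 81c1, 84d8, 8b9f, 8d4a, c6d6, ce0e, e1e2}.
e1e2 is among them, so fast-forward is possible.

Yes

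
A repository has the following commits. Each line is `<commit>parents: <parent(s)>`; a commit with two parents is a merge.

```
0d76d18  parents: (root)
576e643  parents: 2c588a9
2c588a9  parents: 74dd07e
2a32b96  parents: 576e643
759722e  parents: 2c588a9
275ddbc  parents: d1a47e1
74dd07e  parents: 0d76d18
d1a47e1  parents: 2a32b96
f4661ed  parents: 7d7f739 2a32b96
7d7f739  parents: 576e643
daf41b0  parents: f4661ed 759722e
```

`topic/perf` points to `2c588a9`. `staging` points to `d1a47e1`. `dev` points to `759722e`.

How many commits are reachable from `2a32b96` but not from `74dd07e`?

3

Reachable from 2a32b96: {0d76d18, 2a32b96, 2c588a9, 576e643, 74dd07e}.
Reachable from 74dd07e: {0d76d18, 74dd07e}.
In 2a32b96's history but not 74dd07e's: {2a32b96, 2c588a9, 576e643} — 3 commits.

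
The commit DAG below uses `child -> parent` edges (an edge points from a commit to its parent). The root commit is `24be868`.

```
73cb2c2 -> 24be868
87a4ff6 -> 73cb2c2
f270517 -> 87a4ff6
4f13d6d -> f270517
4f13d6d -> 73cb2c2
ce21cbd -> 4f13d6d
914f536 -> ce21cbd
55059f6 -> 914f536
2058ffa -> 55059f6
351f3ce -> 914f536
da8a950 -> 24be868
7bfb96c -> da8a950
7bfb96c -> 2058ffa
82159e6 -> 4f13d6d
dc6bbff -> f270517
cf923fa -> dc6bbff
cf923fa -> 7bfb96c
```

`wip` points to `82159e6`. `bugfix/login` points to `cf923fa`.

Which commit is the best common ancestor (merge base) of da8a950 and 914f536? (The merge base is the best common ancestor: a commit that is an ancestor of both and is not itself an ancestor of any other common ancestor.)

24be868

Ancestors of da8a950: {24be868, da8a950}.
Ancestors of 914f536: {24be868, 4f13d6d, 73cb2c2, 87a4ff6, 914f536, ce21cbd, f270517}.
Common ancestors: {24be868}.
The only common ancestor is 24be868, so it is the merge base.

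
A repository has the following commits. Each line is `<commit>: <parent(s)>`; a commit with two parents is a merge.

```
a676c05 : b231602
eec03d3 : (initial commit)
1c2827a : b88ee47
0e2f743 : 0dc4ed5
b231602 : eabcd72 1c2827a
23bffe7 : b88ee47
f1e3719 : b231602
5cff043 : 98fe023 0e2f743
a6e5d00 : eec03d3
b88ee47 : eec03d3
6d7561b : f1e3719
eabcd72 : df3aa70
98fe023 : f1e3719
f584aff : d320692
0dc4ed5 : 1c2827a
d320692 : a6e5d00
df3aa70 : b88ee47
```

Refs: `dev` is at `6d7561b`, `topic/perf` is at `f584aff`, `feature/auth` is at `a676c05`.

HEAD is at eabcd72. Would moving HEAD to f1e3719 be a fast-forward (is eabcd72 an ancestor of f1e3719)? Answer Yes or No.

Yes

A fast-forward from eabcd72 to f1e3719 is possible iff eabcd72 is an ancestor of f1e3719.
Ancestors of f1e3719: {1c2827a, b231602, b88ee47, df3aa70, eabcd72, eec03d3, f1e3719}.
eabcd72 is among them, so fast-forward is possible.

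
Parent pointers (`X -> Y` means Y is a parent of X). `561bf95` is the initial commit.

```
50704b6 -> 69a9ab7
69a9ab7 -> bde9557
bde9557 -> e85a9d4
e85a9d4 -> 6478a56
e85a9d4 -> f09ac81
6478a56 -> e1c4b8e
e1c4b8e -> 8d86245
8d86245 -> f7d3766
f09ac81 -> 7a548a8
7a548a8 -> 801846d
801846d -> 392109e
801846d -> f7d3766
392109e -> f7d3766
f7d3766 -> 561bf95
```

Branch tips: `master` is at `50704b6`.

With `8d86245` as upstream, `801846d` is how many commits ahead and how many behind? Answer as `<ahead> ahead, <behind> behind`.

2 ahead, 1 behind

Reachable from 801846d: {392109e, 561bf95, 801846d, f7d3766}.
Reachable from 8d86245: {561bf95, 8d86245, f7d3766}.
Only in 801846d's history (ahead): {392109e, 801846d} — 2.
Only in 8d86245's history (behind): {8d86245} — 1.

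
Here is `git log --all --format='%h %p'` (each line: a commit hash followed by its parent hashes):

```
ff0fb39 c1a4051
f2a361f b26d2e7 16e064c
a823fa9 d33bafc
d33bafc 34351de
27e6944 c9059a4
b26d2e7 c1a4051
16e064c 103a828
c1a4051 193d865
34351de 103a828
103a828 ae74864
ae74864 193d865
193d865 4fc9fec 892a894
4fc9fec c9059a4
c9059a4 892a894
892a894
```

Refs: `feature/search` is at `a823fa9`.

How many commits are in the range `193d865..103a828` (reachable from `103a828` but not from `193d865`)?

2

Reachable from 103a828: {103a828, 193d865, 4fc9fec, 892a894, ae74864, c9059a4}.
Reachable from 193d865: {193d865, 4fc9fec, 892a894, c9059a4}.
In 103a828's history but not 193d865's: {103a828, ae74864} — 2 commits.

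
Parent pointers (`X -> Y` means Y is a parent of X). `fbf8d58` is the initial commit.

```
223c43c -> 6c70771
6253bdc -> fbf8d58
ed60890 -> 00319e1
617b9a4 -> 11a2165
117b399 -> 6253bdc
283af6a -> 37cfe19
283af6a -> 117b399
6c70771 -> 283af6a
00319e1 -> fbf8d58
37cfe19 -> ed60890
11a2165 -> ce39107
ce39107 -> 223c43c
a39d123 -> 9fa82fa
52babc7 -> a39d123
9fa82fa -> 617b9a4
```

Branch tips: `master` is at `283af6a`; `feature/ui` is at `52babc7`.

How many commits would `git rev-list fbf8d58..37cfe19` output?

3

Reachable from 37cfe19: {00319e1, 37cfe19, ed60890, fbf8d58}.
Reachable from fbf8d58: {fbf8d58}.
In 37cfe19's history but not fbf8d58's: {00319e1, 37cfe19, ed60890} — 3 commits.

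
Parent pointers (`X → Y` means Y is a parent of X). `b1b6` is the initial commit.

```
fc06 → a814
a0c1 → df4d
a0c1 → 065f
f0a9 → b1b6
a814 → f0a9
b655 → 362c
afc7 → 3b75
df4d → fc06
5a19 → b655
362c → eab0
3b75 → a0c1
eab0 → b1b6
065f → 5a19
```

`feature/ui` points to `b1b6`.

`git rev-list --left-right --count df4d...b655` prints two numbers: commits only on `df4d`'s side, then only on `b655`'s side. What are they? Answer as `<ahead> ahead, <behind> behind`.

Reachable from df4d: {a814, b1b6, df4d, f0a9, fc06}.
Reachable from b655: {362c, b1b6, b655, eab0}.
Only in df4d's history (ahead): {a814, df4d, f0a9, fc06} — 4.
Only in b655's history (behind): {362c, b655, eab0} — 3.

4 ahead, 3 behind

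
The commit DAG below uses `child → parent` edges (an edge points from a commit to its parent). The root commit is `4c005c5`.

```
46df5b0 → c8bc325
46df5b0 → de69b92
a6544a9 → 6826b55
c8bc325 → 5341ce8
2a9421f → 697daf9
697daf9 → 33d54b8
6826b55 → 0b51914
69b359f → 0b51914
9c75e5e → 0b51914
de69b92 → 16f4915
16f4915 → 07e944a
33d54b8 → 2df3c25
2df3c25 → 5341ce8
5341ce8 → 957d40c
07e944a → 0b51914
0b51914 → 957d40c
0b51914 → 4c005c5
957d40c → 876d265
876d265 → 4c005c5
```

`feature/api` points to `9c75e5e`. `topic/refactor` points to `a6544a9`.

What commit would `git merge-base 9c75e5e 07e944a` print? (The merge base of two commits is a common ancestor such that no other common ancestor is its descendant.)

Ancestors of 9c75e5e: {0b51914, 4c005c5, 876d265, 957d40c, 9c75e5e}.
Ancestors of 07e944a: {07e944a, 0b51914, 4c005c5, 876d265, 957d40c}.
Common ancestors: {0b51914, 4c005c5, 876d265, 957d40c}.
Among these, 0b51914 is not an ancestor of any other common ancestor — it is the merge base.

0b51914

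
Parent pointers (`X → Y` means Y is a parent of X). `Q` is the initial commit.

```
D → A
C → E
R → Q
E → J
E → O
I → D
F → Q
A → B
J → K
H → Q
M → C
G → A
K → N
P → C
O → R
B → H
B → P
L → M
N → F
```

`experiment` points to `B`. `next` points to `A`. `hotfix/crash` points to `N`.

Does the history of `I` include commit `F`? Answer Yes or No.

Yes

Ancestors of I (commits reachable by following parents): {A, B, C, D, E, F, H, I, J, K, N, O, P, Q, R}.
F is in that set, so it is an ancestor of I.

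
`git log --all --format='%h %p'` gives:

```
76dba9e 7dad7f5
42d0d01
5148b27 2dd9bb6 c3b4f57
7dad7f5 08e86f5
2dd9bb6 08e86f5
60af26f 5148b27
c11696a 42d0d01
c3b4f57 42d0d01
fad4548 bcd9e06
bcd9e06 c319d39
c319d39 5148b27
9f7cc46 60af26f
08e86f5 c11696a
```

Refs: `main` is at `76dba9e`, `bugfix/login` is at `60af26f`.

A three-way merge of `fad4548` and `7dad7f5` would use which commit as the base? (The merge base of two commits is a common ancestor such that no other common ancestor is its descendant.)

08e86f5

Ancestors of fad4548: {08e86f5, 2dd9bb6, 42d0d01, 5148b27, bcd9e06, c11696a, c319d39, c3b4f57, fad4548}.
Ancestors of 7dad7f5: {08e86f5, 42d0d01, 7dad7f5, c11696a}.
Common ancestors: {08e86f5, 42d0d01, c11696a}.
Among these, 08e86f5 is not an ancestor of any other common ancestor — it is the merge base.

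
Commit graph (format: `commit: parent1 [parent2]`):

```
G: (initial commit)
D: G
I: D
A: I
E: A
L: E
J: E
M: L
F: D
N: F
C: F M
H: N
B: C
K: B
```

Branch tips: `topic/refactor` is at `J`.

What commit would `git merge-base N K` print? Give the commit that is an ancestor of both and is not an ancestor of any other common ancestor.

F

Ancestors of N: {D, F, G, N}.
Ancestors of K: {A, B, C, D, E, F, G, I, K, L, M}.
Common ancestors: {D, F, G}.
Among these, F is not an ancestor of any other common ancestor — it is the merge base.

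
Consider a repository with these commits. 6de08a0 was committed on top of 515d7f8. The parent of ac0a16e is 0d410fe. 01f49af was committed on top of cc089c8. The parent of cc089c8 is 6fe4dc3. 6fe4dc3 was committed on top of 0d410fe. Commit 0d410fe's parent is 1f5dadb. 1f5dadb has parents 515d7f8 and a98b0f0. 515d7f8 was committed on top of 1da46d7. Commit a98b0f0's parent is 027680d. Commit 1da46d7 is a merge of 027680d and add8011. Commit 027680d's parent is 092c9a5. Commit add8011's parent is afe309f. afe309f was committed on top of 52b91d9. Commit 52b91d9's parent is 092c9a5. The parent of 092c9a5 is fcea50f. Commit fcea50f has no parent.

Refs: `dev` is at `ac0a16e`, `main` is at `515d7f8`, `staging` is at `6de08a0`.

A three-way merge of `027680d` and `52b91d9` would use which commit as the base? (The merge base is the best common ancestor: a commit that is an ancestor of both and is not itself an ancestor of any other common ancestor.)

Ancestors of 027680d: {027680d, 092c9a5, fcea50f}.
Ancestors of 52b91d9: {092c9a5, 52b91d9, fcea50f}.
Common ancestors: {092c9a5, fcea50f}.
Among these, 092c9a5 is not an ancestor of any other common ancestor — it is the merge base.

092c9a5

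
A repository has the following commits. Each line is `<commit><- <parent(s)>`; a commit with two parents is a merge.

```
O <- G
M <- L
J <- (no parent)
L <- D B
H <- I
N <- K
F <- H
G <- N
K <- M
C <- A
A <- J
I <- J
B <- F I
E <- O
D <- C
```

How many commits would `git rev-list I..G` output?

11

Reachable from G: {A, B, C, D, F, G, H, I, J, K, L, M, N}.
Reachable from I: {I, J}.
In G's history but not I's: {A, B, C, D, F, G, H, K, L, M, N} — 11 commits.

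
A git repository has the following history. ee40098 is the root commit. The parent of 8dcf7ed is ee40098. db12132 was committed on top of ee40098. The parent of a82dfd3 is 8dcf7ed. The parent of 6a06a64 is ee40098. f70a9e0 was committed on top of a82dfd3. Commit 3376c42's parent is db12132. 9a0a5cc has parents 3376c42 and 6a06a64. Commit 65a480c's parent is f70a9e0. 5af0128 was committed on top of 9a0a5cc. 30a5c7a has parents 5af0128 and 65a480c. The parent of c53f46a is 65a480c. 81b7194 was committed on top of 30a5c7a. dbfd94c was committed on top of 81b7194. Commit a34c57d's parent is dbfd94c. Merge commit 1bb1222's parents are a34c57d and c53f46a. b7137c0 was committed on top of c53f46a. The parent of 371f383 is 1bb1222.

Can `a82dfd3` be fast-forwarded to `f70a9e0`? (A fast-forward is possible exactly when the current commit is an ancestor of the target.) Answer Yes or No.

Yes

A fast-forward from a82dfd3 to f70a9e0 is possible iff a82dfd3 is an ancestor of f70a9e0.
Ancestors of f70a9e0: {8dcf7ed, a82dfd3, ee40098, f70a9e0}.
a82dfd3 is among them, so fast-forward is possible.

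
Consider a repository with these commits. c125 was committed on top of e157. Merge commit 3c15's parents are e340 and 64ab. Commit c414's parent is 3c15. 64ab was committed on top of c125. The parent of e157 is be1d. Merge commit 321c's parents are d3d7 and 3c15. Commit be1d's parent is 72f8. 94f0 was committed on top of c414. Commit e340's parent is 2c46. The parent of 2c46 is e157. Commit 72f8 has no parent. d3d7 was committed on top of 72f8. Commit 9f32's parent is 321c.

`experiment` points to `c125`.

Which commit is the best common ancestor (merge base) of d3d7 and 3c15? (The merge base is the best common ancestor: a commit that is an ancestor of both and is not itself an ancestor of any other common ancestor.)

72f8

Ancestors of d3d7: {72f8, d3d7}.
Ancestors of 3c15: {2c46, 3c15, 64ab, 72f8, be1d, c125, e157, e340}.
Common ancestors: {72f8}.
The only common ancestor is 72f8, so it is the merge base.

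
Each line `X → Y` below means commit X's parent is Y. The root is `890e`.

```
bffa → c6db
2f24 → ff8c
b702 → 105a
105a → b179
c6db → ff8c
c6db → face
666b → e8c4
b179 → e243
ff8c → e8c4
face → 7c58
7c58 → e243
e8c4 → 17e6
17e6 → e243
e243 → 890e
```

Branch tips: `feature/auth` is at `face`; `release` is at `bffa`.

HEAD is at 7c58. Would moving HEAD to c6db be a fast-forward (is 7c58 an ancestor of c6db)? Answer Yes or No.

Yes

A fast-forward from 7c58 to c6db is possible iff 7c58 is an ancestor of c6db.
Ancestors of c6db: {17e6, 7c58, 890e, c6db, e243, e8c4, face, ff8c}.
7c58 is among them, so fast-forward is possible.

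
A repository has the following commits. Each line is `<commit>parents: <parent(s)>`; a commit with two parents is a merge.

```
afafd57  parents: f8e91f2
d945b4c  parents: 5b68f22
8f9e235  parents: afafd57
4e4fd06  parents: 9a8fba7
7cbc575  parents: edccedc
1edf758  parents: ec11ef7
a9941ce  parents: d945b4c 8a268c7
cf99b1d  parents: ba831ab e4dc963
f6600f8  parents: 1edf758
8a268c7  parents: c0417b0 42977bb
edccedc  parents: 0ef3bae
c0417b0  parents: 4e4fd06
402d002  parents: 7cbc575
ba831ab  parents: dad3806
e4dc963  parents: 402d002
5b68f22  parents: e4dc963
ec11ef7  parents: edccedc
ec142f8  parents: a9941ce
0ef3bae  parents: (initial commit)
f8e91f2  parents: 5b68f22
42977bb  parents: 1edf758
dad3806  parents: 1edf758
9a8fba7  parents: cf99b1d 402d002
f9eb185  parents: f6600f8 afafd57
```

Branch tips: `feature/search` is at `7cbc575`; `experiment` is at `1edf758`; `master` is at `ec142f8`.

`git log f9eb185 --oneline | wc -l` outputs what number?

12

Walking parent pointers from f9eb185: reachable set = {0ef3bae, 1edf758, 402d002, 5b68f22, 7cbc575, afafd57, e4dc963, ec11ef7, edccedc, f6600f8, f8e91f2, f9eb185}.
That is 12 commits.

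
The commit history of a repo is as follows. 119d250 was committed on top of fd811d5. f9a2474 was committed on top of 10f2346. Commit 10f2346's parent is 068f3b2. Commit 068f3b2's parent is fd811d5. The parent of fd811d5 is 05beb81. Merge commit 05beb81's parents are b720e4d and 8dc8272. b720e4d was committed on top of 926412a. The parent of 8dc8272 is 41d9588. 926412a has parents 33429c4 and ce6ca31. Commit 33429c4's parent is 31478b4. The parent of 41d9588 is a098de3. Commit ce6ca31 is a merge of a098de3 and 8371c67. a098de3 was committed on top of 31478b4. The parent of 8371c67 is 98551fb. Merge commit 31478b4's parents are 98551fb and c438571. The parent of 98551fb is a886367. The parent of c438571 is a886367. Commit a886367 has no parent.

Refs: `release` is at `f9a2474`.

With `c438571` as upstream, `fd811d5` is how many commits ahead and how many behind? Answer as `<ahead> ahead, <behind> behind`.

Reachable from fd811d5: {05beb81, 31478b4, 33429c4, 41d9588, 8371c67, 8dc8272, 926412a, 98551fb, a098de3, a886367, b720e4d, c438571, ce6ca31, fd811d5}.
Reachable from c438571: {a886367, c438571}.
Only in fd811d5's history (ahead): {05beb81, 31478b4, 33429c4, 41d9588, 8371c67, 8dc8272, 926412a, 98551fb, a098de3, b720e4d, ce6ca31, fd811d5} — 12.
Only in c438571's history (behind): {} — 0.

12 ahead, 0 behind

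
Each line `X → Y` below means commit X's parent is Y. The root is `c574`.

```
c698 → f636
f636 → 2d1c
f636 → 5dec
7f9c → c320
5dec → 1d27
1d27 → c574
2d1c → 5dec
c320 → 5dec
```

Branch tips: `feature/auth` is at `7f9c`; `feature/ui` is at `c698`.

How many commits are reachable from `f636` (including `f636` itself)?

Walking parent pointers from f636: reachable set = {1d27, 2d1c, 5dec, c574, f636}.
That is 5 commits.

5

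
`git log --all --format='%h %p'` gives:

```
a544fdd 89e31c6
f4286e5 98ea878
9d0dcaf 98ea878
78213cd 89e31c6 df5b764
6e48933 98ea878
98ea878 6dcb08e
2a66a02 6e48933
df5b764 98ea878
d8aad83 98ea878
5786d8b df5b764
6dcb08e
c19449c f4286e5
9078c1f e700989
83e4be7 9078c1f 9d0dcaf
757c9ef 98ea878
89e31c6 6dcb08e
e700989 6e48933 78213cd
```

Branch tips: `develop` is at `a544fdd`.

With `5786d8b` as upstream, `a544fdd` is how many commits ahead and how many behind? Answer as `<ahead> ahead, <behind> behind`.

2 ahead, 3 behind

Reachable from a544fdd: {6dcb08e, 89e31c6, a544fdd}.
Reachable from 5786d8b: {5786d8b, 6dcb08e, 98ea878, df5b764}.
Only in a544fdd's history (ahead): {89e31c6, a544fdd} — 2.
Only in 5786d8b's history (behind): {5786d8b, 98ea878, df5b764} — 3.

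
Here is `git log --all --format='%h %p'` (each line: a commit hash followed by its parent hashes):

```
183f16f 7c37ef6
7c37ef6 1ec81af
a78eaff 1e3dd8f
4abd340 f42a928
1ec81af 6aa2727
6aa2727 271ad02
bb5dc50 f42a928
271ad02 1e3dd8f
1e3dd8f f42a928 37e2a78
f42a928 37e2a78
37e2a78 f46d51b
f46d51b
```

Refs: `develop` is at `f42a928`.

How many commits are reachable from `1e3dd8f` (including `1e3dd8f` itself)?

4

Walking parent pointers from 1e3dd8f: reachable set = {1e3dd8f, 37e2a78, f42a928, f46d51b}.
That is 4 commits.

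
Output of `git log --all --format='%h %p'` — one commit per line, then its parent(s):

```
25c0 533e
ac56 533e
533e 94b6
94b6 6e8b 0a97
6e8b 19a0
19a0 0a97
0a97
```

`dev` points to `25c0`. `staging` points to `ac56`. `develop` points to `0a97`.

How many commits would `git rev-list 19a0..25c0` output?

Reachable from 25c0: {0a97, 19a0, 25c0, 533e, 6e8b, 94b6}.
Reachable from 19a0: {0a97, 19a0}.
In 25c0's history but not 19a0's: {25c0, 533e, 6e8b, 94b6} — 4 commits.

4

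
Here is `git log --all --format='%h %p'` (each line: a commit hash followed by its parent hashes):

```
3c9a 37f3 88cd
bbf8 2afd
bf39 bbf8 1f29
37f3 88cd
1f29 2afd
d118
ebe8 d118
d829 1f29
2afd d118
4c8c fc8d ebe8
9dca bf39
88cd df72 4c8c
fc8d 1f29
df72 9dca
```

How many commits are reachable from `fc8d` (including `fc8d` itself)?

Walking parent pointers from fc8d: reachable set = {1f29, 2afd, d118, fc8d}.
That is 4 commits.

4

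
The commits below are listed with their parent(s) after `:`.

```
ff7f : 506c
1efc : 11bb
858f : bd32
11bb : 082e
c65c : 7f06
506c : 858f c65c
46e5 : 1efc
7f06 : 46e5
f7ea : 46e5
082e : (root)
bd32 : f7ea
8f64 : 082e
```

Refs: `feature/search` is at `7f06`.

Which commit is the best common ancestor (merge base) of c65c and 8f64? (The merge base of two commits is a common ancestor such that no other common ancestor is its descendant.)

Ancestors of c65c: {082e, 11bb, 1efc, 46e5, 7f06, c65c}.
Ancestors of 8f64: {082e, 8f64}.
Common ancestors: {082e}.
The only common ancestor is 082e, so it is the merge base.

082e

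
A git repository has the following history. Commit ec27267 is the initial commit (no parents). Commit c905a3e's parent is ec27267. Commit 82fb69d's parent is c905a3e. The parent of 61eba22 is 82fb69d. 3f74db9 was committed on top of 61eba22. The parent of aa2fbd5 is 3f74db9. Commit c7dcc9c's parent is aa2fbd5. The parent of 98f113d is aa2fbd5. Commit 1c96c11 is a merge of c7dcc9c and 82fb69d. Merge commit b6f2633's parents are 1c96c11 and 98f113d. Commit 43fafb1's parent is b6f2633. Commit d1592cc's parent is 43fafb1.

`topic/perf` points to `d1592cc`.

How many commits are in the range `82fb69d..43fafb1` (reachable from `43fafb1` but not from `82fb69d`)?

8

Reachable from 43fafb1: {1c96c11, 3f74db9, 43fafb1, 61eba22, 82fb69d, 98f113d, aa2fbd5, b6f2633, c7dcc9c, c905a3e, ec27267}.
Reachable from 82fb69d: {82fb69d, c905a3e, ec27267}.
In 43fafb1's history but not 82fb69d's: {1c96c11, 3f74db9, 43fafb1, 61eba22, 98f113d, aa2fbd5, b6f2633, c7dcc9c} — 8 commits.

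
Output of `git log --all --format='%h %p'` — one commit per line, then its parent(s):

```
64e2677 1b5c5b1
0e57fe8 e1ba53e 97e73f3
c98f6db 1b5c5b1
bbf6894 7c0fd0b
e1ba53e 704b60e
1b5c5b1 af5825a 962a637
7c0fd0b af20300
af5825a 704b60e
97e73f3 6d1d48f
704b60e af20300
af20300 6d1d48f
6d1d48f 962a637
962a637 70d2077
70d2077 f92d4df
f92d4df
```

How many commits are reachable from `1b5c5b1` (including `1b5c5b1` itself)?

Walking parent pointers from 1b5c5b1: reachable set = {1b5c5b1, 6d1d48f, 704b60e, 70d2077, 962a637, af20300, af5825a, f92d4df}.
That is 8 commits.

8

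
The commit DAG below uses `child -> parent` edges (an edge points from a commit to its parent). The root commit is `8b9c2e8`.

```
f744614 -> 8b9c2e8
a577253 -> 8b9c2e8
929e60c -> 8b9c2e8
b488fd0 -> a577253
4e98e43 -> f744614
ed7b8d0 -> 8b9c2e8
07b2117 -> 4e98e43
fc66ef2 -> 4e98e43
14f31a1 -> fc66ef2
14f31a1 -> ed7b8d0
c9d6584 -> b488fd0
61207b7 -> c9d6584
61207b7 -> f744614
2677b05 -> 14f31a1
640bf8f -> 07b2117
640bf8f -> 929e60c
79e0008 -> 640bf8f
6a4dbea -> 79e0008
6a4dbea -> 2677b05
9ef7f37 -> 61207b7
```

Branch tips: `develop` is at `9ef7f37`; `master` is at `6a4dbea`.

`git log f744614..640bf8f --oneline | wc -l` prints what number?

4

Reachable from 640bf8f: {07b2117, 4e98e43, 640bf8f, 8b9c2e8, 929e60c, f744614}.
Reachable from f744614: {8b9c2e8, f744614}.
In 640bf8f's history but not f744614's: {07b2117, 4e98e43, 640bf8f, 929e60c} — 4 commits.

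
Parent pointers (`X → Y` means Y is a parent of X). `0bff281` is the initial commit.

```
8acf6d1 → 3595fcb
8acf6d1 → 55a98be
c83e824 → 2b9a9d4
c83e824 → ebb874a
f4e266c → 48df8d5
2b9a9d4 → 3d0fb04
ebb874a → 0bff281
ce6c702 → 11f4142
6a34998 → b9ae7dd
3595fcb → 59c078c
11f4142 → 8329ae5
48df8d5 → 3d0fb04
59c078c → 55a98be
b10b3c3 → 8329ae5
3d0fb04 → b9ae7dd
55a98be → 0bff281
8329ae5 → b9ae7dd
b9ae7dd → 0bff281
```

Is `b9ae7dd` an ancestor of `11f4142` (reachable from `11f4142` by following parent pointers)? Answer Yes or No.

Yes

Ancestors of 11f4142 (commits reachable by following parents): {0bff281, 11f4142, 8329ae5, b9ae7dd}.
b9ae7dd is in that set, so it is an ancestor of 11f4142.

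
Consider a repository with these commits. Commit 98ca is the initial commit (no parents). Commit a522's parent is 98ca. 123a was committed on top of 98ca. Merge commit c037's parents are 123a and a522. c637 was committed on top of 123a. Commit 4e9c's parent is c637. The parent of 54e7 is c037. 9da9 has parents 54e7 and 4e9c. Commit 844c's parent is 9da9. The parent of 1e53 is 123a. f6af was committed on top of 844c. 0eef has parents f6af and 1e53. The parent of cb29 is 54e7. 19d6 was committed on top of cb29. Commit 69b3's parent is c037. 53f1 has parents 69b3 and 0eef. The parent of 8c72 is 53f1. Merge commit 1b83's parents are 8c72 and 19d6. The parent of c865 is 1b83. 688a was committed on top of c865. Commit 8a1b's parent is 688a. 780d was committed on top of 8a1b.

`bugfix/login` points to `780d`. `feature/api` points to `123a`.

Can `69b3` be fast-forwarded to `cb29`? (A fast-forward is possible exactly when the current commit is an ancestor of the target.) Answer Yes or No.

No

A fast-forward from 69b3 to cb29 is possible iff 69b3 is an ancestor of cb29.
Ancestors of cb29: {123a, 54e7, 98ca, a522, c037, cb29}.
69b3 is not among them, so fast-forward is not possible.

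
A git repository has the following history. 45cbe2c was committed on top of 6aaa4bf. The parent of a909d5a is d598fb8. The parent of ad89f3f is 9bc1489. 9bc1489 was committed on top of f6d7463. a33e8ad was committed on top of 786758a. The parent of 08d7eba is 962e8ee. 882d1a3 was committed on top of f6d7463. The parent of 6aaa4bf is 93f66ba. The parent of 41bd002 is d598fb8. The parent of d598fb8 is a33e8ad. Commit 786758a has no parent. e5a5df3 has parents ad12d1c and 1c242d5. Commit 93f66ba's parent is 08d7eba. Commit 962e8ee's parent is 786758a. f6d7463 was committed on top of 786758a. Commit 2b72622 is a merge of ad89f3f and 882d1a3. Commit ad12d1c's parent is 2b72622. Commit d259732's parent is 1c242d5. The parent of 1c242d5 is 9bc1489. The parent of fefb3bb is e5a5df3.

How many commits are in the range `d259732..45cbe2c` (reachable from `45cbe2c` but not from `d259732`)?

5

Reachable from 45cbe2c: {08d7eba, 45cbe2c, 6aaa4bf, 786758a, 93f66ba, 962e8ee}.
Reachable from d259732: {1c242d5, 786758a, 9bc1489, d259732, f6d7463}.
In 45cbe2c's history but not d259732's: {08d7eba, 45cbe2c, 6aaa4bf, 93f66ba, 962e8ee} — 5 commits.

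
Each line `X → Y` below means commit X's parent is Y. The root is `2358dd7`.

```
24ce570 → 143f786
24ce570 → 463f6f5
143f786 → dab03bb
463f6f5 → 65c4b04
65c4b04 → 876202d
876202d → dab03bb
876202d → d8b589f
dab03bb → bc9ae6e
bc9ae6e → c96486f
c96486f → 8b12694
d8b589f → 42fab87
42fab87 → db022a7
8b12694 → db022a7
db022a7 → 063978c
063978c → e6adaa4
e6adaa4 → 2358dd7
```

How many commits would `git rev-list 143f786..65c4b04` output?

Reachable from 65c4b04: {063978c, 2358dd7, 42fab87, 65c4b04, 876202d, 8b12694, bc9ae6e, c96486f, d8b589f, dab03bb, db022a7, e6adaa4}.
Reachable from 143f786: {063978c, 143f786, 2358dd7, 8b12694, bc9ae6e, c96486f, dab03bb, db022a7, e6adaa4}.
In 65c4b04's history but not 143f786's: {42fab87, 65c4b04, 876202d, d8b589f} — 4 commits.

4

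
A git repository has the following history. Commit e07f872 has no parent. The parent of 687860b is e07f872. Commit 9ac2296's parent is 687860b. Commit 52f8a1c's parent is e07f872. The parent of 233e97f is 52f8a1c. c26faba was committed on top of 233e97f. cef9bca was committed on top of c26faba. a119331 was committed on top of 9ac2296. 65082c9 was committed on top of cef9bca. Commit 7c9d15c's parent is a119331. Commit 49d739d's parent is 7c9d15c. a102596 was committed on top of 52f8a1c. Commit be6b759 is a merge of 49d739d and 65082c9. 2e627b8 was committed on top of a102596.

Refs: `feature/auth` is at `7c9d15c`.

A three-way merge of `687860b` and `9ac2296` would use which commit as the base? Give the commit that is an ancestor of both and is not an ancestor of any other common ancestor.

Ancestors of 687860b: {687860b, e07f872}.
Ancestors of 9ac2296: {687860b, 9ac2296, e07f872}.
Common ancestors: {687860b, e07f872}.
Among these, 687860b is not an ancestor of any other common ancestor — it is the merge base.

687860b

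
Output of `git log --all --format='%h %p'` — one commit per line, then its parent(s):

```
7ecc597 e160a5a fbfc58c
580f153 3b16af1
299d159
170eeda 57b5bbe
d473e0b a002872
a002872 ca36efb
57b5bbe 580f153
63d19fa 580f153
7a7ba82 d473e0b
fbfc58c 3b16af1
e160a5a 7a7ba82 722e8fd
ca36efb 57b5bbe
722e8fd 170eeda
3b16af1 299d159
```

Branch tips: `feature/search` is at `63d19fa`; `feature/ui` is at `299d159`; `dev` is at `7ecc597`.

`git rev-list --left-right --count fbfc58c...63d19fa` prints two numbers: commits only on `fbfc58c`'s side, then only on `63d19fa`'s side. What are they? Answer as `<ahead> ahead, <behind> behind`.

Reachable from fbfc58c: {299d159, 3b16af1, fbfc58c}.
Reachable from 63d19fa: {299d159, 3b16af1, 580f153, 63d19fa}.
Only in fbfc58c's history (ahead): {fbfc58c} — 1.
Only in 63d19fa's history (behind): {580f153, 63d19fa} — 2.

1 ahead, 2 behind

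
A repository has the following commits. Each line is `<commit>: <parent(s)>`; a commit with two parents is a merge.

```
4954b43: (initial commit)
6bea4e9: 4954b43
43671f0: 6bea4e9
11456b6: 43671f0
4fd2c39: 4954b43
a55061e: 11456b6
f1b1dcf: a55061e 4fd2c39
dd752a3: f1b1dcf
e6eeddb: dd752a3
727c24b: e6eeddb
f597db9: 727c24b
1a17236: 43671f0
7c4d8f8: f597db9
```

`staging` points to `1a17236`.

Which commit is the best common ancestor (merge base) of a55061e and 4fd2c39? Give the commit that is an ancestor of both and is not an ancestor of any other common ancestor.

Ancestors of a55061e: {11456b6, 43671f0, 4954b43, 6bea4e9, a55061e}.
Ancestors of 4fd2c39: {4954b43, 4fd2c39}.
Common ancestors: {4954b43}.
The only common ancestor is 4954b43, so it is the merge base.

4954b43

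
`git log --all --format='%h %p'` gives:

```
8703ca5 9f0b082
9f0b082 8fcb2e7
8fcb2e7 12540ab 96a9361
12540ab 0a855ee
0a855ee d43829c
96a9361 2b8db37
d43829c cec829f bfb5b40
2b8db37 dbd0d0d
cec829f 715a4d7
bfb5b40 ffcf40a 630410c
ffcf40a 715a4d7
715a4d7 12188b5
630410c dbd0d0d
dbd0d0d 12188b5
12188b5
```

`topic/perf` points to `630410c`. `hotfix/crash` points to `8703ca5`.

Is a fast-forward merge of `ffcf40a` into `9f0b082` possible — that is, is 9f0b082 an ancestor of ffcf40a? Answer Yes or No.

No

A fast-forward from 9f0b082 to ffcf40a is possible iff 9f0b082 is an ancestor of ffcf40a.
Ancestors of ffcf40a: {12188b5, 715a4d7, ffcf40a}.
9f0b082 is not among them, so fast-forward is not possible.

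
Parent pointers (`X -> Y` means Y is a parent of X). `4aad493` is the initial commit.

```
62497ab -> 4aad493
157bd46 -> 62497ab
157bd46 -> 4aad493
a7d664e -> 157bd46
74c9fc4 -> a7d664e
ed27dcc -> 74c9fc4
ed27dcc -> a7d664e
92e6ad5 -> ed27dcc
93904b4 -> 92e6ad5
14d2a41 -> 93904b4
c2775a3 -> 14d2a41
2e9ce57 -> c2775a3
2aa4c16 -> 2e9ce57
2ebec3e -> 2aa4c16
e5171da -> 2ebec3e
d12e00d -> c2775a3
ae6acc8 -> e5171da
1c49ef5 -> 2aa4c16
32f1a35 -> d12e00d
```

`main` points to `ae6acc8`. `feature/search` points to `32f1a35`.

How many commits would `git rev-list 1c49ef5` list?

13

Walking parent pointers from 1c49ef5: reachable set = {14d2a41, 157bd46, 1c49ef5, 2aa4c16, 2e9ce57, 4aad493, 62497ab, 74c9fc4, 92e6ad5, 93904b4, a7d664e, c2775a3, ed27dcc}.
That is 13 commits.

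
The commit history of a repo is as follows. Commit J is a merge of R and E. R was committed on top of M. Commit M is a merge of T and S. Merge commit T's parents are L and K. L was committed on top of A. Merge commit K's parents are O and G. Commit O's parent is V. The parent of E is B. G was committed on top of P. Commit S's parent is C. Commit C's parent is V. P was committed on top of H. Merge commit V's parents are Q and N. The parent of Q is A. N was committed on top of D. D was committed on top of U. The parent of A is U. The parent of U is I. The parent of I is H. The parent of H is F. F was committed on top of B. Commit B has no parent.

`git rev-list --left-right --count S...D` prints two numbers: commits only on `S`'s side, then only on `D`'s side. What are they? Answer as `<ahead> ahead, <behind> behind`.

Reachable from S: {A, B, C, D, F, H, I, N, Q, S, U, V}.
Reachable from D: {B, D, F, H, I, U}.
Only in S's history (ahead): {A, C, N, Q, S, V} — 6.
Only in D's history (behind): {} — 0.

6 ahead, 0 behind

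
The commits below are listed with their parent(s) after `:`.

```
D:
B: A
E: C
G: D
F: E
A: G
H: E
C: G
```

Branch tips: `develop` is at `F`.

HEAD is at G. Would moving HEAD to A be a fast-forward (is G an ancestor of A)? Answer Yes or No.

Yes

A fast-forward from G to A is possible iff G is an ancestor of A.
Ancestors of A: {A, D, G}.
G is among them, so fast-forward is possible.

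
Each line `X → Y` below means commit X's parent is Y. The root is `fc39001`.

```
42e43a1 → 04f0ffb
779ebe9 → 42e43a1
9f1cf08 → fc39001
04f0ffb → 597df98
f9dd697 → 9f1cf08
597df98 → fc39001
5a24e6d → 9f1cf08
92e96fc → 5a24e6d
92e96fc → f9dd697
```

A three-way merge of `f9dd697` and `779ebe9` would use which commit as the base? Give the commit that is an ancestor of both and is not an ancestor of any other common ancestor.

Ancestors of f9dd697: {9f1cf08, f9dd697, fc39001}.
Ancestors of 779ebe9: {04f0ffb, 42e43a1, 597df98, 779ebe9, fc39001}.
Common ancestors: {fc39001}.
The only common ancestor is fc39001, so it is the merge base.

fc39001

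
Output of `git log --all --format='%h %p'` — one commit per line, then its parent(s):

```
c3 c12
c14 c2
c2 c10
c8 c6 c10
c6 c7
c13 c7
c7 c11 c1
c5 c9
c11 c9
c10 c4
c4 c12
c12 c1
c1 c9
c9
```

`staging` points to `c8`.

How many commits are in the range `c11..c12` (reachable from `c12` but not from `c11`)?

Reachable from c12: {c1, c12, c9}.
Reachable from c11: {c11, c9}.
In c12's history but not c11's: {c1, c12} — 2 commits.

2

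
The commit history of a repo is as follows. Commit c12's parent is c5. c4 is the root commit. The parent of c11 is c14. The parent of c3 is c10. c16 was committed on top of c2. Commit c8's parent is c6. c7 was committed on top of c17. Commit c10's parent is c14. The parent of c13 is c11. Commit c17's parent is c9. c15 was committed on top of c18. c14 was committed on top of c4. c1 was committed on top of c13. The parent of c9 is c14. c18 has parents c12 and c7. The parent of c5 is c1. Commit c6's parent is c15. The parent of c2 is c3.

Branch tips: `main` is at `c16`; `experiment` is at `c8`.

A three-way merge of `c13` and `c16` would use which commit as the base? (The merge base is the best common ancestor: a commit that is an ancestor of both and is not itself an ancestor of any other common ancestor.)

Ancestors of c13: {c11, c13, c14, c4}.
Ancestors of c16: {c10, c14, c16, c2, c3, c4}.
Common ancestors: {c14, c4}.
Among these, c14 is not an ancestor of any other common ancestor — it is the merge base.

c14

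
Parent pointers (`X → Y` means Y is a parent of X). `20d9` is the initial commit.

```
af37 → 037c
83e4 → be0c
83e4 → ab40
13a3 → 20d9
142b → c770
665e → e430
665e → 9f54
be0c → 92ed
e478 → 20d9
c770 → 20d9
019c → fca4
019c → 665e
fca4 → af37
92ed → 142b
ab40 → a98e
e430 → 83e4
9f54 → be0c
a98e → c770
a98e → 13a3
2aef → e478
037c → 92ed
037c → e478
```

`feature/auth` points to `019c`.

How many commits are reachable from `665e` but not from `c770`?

Reachable from 665e: {13a3, 142b, 20d9, 665e, 83e4, 92ed, 9f54, a98e, ab40, be0c, c770, e430}.
Reachable from c770: {20d9, c770}.
In 665e's history but not c770's: {13a3, 142b, 665e, 83e4, 92ed, 9f54, a98e, ab40, be0c, e430} — 10 commits.

10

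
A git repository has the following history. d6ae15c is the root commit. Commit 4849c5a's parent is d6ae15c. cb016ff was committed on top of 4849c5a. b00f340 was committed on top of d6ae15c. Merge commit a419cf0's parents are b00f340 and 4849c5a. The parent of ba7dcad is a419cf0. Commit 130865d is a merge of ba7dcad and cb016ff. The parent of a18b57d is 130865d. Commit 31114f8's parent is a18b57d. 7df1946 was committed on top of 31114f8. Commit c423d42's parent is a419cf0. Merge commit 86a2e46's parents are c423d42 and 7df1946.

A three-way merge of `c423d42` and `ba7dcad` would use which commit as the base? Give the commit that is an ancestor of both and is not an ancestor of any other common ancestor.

Ancestors of c423d42: {4849c5a, a419cf0, b00f340, c423d42, d6ae15c}.
Ancestors of ba7dcad: {4849c5a, a419cf0, b00f340, ba7dcad, d6ae15c}.
Common ancestors: {4849c5a, a419cf0, b00f340, d6ae15c}.
Among these, a419cf0 is not an ancestor of any other common ancestor — it is the merge base.

a419cf0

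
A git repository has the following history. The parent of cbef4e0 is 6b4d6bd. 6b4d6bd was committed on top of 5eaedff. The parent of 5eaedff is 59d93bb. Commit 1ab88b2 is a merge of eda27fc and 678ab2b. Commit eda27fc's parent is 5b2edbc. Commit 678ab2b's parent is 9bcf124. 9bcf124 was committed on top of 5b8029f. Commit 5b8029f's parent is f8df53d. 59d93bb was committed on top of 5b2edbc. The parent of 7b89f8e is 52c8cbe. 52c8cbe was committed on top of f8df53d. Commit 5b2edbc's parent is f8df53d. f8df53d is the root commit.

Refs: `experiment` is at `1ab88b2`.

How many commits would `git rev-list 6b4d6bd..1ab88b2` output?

5

Reachable from 1ab88b2: {1ab88b2, 5b2edbc, 5b8029f, 678ab2b, 9bcf124, eda27fc, f8df53d}.
Reachable from 6b4d6bd: {59d93bb, 5b2edbc, 5eaedff, 6b4d6bd, f8df53d}.
In 1ab88b2's history but not 6b4d6bd's: {1ab88b2, 5b8029f, 678ab2b, 9bcf124, eda27fc} — 5 commits.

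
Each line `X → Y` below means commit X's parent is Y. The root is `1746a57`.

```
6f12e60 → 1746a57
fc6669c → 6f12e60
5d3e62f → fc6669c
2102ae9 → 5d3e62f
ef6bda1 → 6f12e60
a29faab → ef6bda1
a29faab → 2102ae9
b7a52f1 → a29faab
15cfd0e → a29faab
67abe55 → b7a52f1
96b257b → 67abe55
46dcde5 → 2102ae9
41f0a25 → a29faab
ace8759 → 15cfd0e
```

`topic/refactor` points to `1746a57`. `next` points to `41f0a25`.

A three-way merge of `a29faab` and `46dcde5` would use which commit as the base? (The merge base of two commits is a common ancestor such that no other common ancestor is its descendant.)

Ancestors of a29faab: {1746a57, 2102ae9, 5d3e62f, 6f12e60, a29faab, ef6bda1, fc6669c}.
Ancestors of 46dcde5: {1746a57, 2102ae9, 46dcde5, 5d3e62f, 6f12e60, fc6669c}.
Common ancestors: {1746a57, 2102ae9, 5d3e62f, 6f12e60, fc6669c}.
Among these, 2102ae9 is not an ancestor of any other common ancestor — it is the merge base.

2102ae9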